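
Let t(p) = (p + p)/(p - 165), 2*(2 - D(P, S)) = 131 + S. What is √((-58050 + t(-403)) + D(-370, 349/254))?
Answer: I*√4724933509093/9017 ≈ 241.07*I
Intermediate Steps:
D(P, S) = -127/2 - S/2 (D(P, S) = 2 - (131 + S)/2 = 2 + (-131/2 - S/2) = -127/2 - S/2)
t(p) = 2*p/(-165 + p) (t(p) = (2*p)/(-165 + p) = 2*p/(-165 + p))
√((-58050 + t(-403)) + D(-370, 349/254)) = √((-58050 + 2*(-403)/(-165 - 403)) + (-127/2 - 349/(2*254))) = √((-58050 + 2*(-403)/(-568)) + (-127/2 - 349/(2*254))) = √((-58050 + 2*(-403)*(-1/568)) + (-127/2 - ½*349/254)) = √((-58050 + 403/284) + (-127/2 - 349/508)) = √(-16485797/284 - 32607/508) = √(-524002829/9017) = I*√4724933509093/9017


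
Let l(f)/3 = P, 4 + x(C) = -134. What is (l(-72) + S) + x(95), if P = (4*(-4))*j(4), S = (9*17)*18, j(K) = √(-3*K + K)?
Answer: 2616 - 96*I*√2 ≈ 2616.0 - 135.76*I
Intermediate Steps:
j(K) = √2*√(-K) (j(K) = √(-2*K) = √2*√(-K))
x(C) = -138 (x(C) = -4 - 134 = -138)
S = 2754 (S = 153*18 = 2754)
P = -32*I*√2 (P = (4*(-4))*(√2*√(-1*4)) = -16*√2*√(-4) = -16*√2*2*I = -32*I*√2 ≈ -45.255*I)
l(f) = -96*I*√2 (l(f) = 3*(-32*I*√2) = -96*I*√2)
(l(-72) + S) + x(95) = (-96*I*√2 + 2754) - 138 = (2754 - 96*I*√2) - 138 = 2616 - 96*I*√2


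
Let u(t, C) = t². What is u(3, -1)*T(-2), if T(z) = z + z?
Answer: -36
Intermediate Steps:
T(z) = 2*z
u(3, -1)*T(-2) = 3²*(2*(-2)) = 9*(-4) = -36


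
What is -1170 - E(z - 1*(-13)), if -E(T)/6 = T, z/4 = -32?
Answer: -1860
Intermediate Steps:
z = -128 (z = 4*(-32) = -128)
E(T) = -6*T
-1170 - E(z - 1*(-13)) = -1170 - (-6)*(-128 - 1*(-13)) = -1170 - (-6)*(-128 + 13) = -1170 - (-6)*(-115) = -1170 - 1*690 = -1170 - 690 = -1860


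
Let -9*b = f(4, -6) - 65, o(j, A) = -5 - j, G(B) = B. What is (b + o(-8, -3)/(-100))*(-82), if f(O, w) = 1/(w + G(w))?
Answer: -398602/675 ≈ -590.52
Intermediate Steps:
f(O, w) = 1/(2*w) (f(O, w) = 1/(w + w) = 1/(2*w))
b = 781/108 (b = -((½)/(-6) - 65)/9 = -((½)*(-⅙) - 65)/9 = -(-1/12 - 65)/9 = -⅑*(-781/12) = 781/108 ≈ 7.2315)
(b + o(-8, -3)/(-100))*(-82) = (781/108 + (-5 - 1*(-8))/(-100))*(-82) = (781/108 + (-5 + 8)*(-1/100))*(-82) = (781/108 + 3*(-1/100))*(-82) = (781/108 - 3/100)*(-82) = (4861/675)*(-82) = -398602/675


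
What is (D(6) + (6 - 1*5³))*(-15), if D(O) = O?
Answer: 1695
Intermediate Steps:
(D(6) + (6 - 1*5³))*(-15) = (6 + (6 - 1*5³))*(-15) = (6 + (6 - 1*125))*(-15) = (6 + (6 - 125))*(-15) = (6 - 119)*(-15) = -113*(-15) = 1695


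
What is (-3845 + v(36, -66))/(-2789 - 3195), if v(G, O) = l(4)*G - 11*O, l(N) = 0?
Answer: 3119/5984 ≈ 0.52122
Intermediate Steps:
v(G, O) = -11*O (v(G, O) = 0*G - 11*O = 0 - 11*O = -11*O)
(-3845 + v(36, -66))/(-2789 - 3195) = (-3845 - 11*(-66))/(-2789 - 3195) = (-3845 + 726)/(-5984) = -3119*(-1/5984) = 3119/5984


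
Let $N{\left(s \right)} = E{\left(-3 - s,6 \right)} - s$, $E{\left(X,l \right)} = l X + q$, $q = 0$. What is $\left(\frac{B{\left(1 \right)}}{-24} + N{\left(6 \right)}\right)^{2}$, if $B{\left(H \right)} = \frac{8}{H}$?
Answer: $\frac{32761}{9} \approx 3640.1$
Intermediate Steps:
$E{\left(X,l \right)} = X l$ ($E{\left(X,l \right)} = l X + 0 = X l + 0 = X l$)
$N{\left(s \right)} = -18 - 7 s$ ($N{\left(s \right)} = \left(-3 - s\right) 6 - s = \left(-18 - 6 s\right) - s = -18 - 7 s$)
$\left(\frac{B{\left(1 \right)}}{-24} + N{\left(6 \right)}\right)^{2} = \left(\frac{8 \cdot 1^{-1}}{-24} - 60\right)^{2} = \left(8 \cdot 1 \left(- \frac{1}{24}\right) - 60\right)^{2} = \left(8 \left(- \frac{1}{24}\right) - 60\right)^{2} = \left(- \frac{1}{3} - 60\right)^{2} = \left(- \frac{181}{3}\right)^{2} = \frac{32761}{9}$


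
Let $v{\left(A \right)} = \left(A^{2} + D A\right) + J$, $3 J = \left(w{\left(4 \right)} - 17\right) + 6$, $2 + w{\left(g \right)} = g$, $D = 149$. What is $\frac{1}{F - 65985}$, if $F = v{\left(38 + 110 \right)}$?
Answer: $- \frac{1}{22032} \approx -4.5389 \cdot 10^{-5}$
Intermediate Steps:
$w{\left(g \right)} = -2 + g$
$J = -3$ ($J = \frac{\left(\left(-2 + 4\right) - 17\right) + 6}{3} = \frac{\left(2 - 17\right) + 6}{3} = \frac{-15 + 6}{3} = \frac{1}{3} \left(-9\right) = -3$)
$v{\left(A \right)} = -3 + A^{2} + 149 A$ ($v{\left(A \right)} = \left(A^{2} + 149 A\right) - 3 = -3 + A^{2} + 149 A$)
$F = 43953$ ($F = -3 + \left(38 + 110\right)^{2} + 149 \left(38 + 110\right) = -3 + 148^{2} + 149 \cdot 148 = -3 + 21904 + 22052 = 43953$)
$\frac{1}{F - 65985} = \frac{1}{43953 - 65985} = \frac{1}{-22032} = - \frac{1}{22032}$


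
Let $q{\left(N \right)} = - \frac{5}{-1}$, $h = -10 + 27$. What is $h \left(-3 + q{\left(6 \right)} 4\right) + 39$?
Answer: $328$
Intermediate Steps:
$h = 17$
$q{\left(N \right)} = 5$ ($q{\left(N \right)} = \left(-5\right) \left(-1\right) = 5$)
$h \left(-3 + q{\left(6 \right)} 4\right) + 39 = 17 \left(-3 + 5 \cdot 4\right) + 39 = 17 \left(-3 + 20\right) + 39 = 17 \cdot 17 + 39 = 289 + 39 = 328$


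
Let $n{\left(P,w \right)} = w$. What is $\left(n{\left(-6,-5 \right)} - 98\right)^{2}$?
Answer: $10609$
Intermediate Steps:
$\left(n{\left(-6,-5 \right)} - 98\right)^{2} = \left(-5 - 98\right)^{2} = \left(-103\right)^{2} = 10609$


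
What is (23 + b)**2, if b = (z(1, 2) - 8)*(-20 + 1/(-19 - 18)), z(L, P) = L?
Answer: 36457444/1369 ≈ 26631.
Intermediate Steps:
b = 5187/37 (b = (1 - 8)*(-20 + 1/(-19 - 18)) = -7*(-20 + 1/(-37)) = -7*(-20 - 1/37) = -7*(-741/37) = 5187/37 ≈ 140.19)
(23 + b)**2 = (23 + 5187/37)**2 = (6038/37)**2 = 36457444/1369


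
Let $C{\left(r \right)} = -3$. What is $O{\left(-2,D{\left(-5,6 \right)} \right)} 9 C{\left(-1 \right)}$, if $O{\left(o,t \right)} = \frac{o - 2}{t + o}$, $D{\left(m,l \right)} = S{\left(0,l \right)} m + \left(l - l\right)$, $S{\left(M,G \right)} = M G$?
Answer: $-54$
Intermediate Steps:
$S{\left(M,G \right)} = G M$
$D{\left(m,l \right)} = 0$ ($D{\left(m,l \right)} = l 0 m + \left(l - l\right) = 0 m + 0 = 0 + 0 = 0$)
$O{\left(o,t \right)} = \frac{-2 + o}{o + t}$
$O{\left(-2,D{\left(-5,6 \right)} \right)} 9 C{\left(-1 \right)} = \frac{-2 - 2}{-2 + 0} \cdot 9 \left(-3\right) = \frac{1}{-2} \left(-4\right) 9 \left(-3\right) = \left(- \frac{1}{2}\right) \left(-4\right) 9 \left(-3\right) = 2 \cdot 9 \left(-3\right) = 18 \left(-3\right) = -54$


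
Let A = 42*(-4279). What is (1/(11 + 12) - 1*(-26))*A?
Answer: -107651082/23 ≈ -4.6805e+6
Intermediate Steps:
A = -179718
(1/(11 + 12) - 1*(-26))*A = (1/(11 + 12) - 1*(-26))*(-179718) = (1/23 + 26)*(-179718) = (599/23)*(-179718) = -107651082/23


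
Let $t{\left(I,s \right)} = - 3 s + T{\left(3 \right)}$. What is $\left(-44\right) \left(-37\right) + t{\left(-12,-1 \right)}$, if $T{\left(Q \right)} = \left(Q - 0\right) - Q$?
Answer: $1631$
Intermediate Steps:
$T{\left(Q \right)} = 0$ ($T{\left(Q \right)} = \left(Q + 0\right) - Q = Q - Q = 0$)
$t{\left(I,s \right)} = - 3 s$ ($t{\left(I,s \right)} = - 3 s + 0 = - 3 s$)
$\left(-44\right) \left(-37\right) + t{\left(-12,-1 \right)} = \left(-44\right) \left(-37\right) - -3 = 1628 + 3 = 1631$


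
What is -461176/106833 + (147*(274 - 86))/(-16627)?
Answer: -10620410140/1776312291 ≈ -5.9789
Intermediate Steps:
-461176/106833 + (147*(274 - 86))/(-16627) = -461176*1/106833 + (147*188)*(-1/16627) = -461176/106833 + 27636*(-1/16627) = -461176/106833 - 27636/16627 = -10620410140/1776312291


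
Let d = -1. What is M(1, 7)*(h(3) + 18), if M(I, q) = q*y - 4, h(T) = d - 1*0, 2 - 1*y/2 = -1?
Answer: 646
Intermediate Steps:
y = 6 (y = 4 - 2*(-1) = 4 + 2 = 6)
h(T) = -1 (h(T) = -1 - 1*0 = -1 + 0 = -1)
M(I, q) = -4 + 6*q (M(I, q) = q*6 - 4 = 6*q - 4 = -4 + 6*q)
M(1, 7)*(h(3) + 18) = (-4 + 6*7)*(-1 + 18) = (-4 + 42)*17 = 38*17 = 646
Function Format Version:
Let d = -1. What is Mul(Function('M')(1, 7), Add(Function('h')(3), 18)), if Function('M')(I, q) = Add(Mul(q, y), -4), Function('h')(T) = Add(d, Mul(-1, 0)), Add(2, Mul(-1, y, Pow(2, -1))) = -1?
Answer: 646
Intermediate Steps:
y = 6 (y = Add(4, Mul(-2, -1)) = Add(4, 2) = 6)
Function('h')(T) = -1 (Function('h')(T) = Add(-1, Mul(-1, 0)) = Add(-1, 0) = -1)
Function('M')(I, q) = Add(-4, Mul(6, q)) (Function('M')(I, q) = Add(Mul(q, 6), -4) = Add(Mul(6, q), -4) = Add(-4, Mul(6, q)))
Mul(Function('M')(1, 7), Add(Function('h')(3), 18)) = Mul(Add(-4, Mul(6, 7)), Add(-1, 18)) = Mul(Add(-4, 42), 17) = Mul(38, 17) = 646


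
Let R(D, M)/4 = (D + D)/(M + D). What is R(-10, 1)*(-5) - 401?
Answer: -4009/9 ≈ -445.44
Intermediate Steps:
R(D, M) = 8*D/(D + M) (R(D, M) = 4*((D + D)/(M + D)) = 4*((2*D)/(D + M)) = 4*(2*D/(D + M)) = 8*D/(D + M))
R(-10, 1)*(-5) - 401 = (8*(-10)/(-10 + 1))*(-5) - 401 = (8*(-10)/(-9))*(-5) - 401 = (8*(-10)*(-⅑))*(-5) - 401 = (80/9)*(-5) - 401 = -400/9 - 401 = -4009/9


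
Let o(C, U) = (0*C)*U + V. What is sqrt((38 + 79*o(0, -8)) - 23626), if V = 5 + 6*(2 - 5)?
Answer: 3*I*sqrt(2735) ≈ 156.89*I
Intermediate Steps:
V = -13 (V = 5 + 6*(-3) = 5 - 18 = -13)
o(C, U) = -13 (o(C, U) = (0*C)*U - 13 = 0*U - 13 = 0 - 13 = -13)
sqrt((38 + 79*o(0, -8)) - 23626) = sqrt((38 + 79*(-13)) - 23626) = sqrt((38 - 1027) - 23626) = sqrt(-989 - 23626) = sqrt(-24615) = 3*I*sqrt(2735)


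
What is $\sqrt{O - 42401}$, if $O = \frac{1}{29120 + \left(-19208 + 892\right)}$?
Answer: $\frac{i \sqrt{1237329188503}}{5402} \approx 205.92 i$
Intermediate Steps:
$O = \frac{1}{10804}$ ($O = \frac{1}{29120 - 18316} = \frac{1}{10804} \approx 9.2558 \cdot 10^{-5}$)
$\sqrt{O - 42401} = \sqrt{\frac{1}{10804} - 42401} = \sqrt{- \frac{458100403}{10804}} = \frac{i \sqrt{1237329188503}}{5402}$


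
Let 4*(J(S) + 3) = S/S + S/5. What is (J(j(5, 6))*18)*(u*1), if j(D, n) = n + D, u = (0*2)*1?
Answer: 0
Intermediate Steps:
u = 0 (u = 0*1 = 0)
j(D, n) = D + n
J(S) = -11/4 + S/20 (J(S) = -3 + (S/S + S/5)/4 = -3 + (1 + S*(⅕))/4 = -3 + (1 + S/5)/4 = -3 + (¼ + S/20) = -11/4 + S/20)
(J(j(5, 6))*18)*(u*1) = ((-11/4 + (5 + 6)/20)*18)*(0*1) = ((-11/4 + (1/20)*11)*18)*0 = ((-11/4 + 11/20)*18)*0 = -11/5*18*0 = -198/5*0 = 0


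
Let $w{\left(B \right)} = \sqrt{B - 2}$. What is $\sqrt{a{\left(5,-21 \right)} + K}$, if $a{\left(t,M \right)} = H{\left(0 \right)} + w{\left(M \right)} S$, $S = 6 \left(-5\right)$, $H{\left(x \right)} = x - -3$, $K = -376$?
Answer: $\sqrt{-373 - 30 i \sqrt{23}} \approx 3.6597 - 19.657 i$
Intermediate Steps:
$H{\left(x \right)} = 3 + x$ ($H{\left(x \right)} = x + 3 = 3 + x$)
$w{\left(B \right)} = \sqrt{-2 + B}$
$S = -30$
$a{\left(t,M \right)} = 3 - 30 \sqrt{-2 + M}$ ($a{\left(t,M \right)} = \left(3 + 0\right) + \sqrt{-2 + M} \left(-30\right) = 3 - 30 \sqrt{-2 + M}$)
$\sqrt{a{\left(5,-21 \right)} + K} = \sqrt{\left(3 - 30 \sqrt{-2 - 21}\right) - 376} = \sqrt{\left(3 - 30 \sqrt{-23}\right) - 376} = \sqrt{\left(3 - 30 i \sqrt{23}\right) - 376} = \sqrt{-373 - 30 i \sqrt{23}}$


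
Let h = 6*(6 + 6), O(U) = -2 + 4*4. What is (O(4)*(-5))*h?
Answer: -5040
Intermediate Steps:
O(U) = 14 (O(U) = -2 + 16 = 14)
h = 72 (h = 6*12 = 72)
(O(4)*(-5))*h = (14*(-5))*72 = -70*72 = -5040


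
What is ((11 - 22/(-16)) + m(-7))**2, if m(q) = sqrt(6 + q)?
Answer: 9737/64 + 99*I/4 ≈ 152.14 + 24.75*I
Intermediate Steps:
((11 - 22/(-16)) + m(-7))**2 = ((11 - 22/(-16)) + sqrt(6 - 7))**2 = ((11 - 22*(-1/16)) + sqrt(-1))**2 = ((11 + 11/8) + I)**2 = (99/8 + I)**2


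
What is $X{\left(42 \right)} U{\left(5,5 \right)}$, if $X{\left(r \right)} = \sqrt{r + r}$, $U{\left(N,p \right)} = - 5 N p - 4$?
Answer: $- 258 \sqrt{21} \approx -1182.3$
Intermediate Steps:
$U{\left(N,p \right)} = -4 - 5 N p$ ($U{\left(N,p \right)} = - 5 N p - 4 = -4 - 5 N p$)
$X{\left(r \right)} = \sqrt{2} \sqrt{r}$ ($X{\left(r \right)} = \sqrt{2 r} = \sqrt{2} \sqrt{r}$)
$X{\left(42 \right)} U{\left(5,5 \right)} = \sqrt{2} \sqrt{42} \left(-4 - 25 \cdot 5\right) = 2 \sqrt{21} \left(-4 - 125\right) = 2 \sqrt{21} \left(-129\right) = - 258 \sqrt{21}$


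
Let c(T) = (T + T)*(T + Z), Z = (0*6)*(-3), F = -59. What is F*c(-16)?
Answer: -30208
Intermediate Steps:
Z = 0 (Z = 0*(-3) = 0)
c(T) = 2*T**2 (c(T) = (T + T)*(T + 0) = (2*T)*T = 2*T**2)
F*c(-16) = -118*(-16)**2 = -118*256 = -59*512 = -30208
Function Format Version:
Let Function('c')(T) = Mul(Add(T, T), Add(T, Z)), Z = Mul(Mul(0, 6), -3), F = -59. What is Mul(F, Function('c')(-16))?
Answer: -30208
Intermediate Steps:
Z = 0 (Z = Mul(0, -3) = 0)
Function('c')(T) = Mul(2, Pow(T, 2)) (Function('c')(T) = Mul(Add(T, T), Add(T, 0)) = Mul(Mul(2, T), T) = Mul(2, Pow(T, 2)))
Mul(F, Function('c')(-16)) = Mul(-59, Mul(2, Pow(-16, 2))) = Mul(-59, Mul(2, 256)) = Mul(-59, 512) = -30208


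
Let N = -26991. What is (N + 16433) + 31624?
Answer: 21066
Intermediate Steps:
(N + 16433) + 31624 = (-26991 + 16433) + 31624 = -10558 + 31624 = 21066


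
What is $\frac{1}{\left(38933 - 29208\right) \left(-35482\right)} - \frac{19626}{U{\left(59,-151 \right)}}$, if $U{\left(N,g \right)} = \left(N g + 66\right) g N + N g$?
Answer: $- \frac{3386137208539}{13590867403728050} \approx -0.00024915$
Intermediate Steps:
$U{\left(N,g \right)} = N g + N g \left(66 + N g\right)$ ($U{\left(N,g \right)} = \left(66 + N g\right) g N + N g = g \left(66 + N g\right) N + N g = N g \left(66 + N g\right) + N g = N g + N g \left(66 + N g\right)$)
$\frac{1}{\left(38933 - 29208\right) \left(-35482\right)} - \frac{19626}{U{\left(59,-151 \right)}} = \frac{1}{\left(38933 - 29208\right) \left(-35482\right)} - \frac{19626}{59 \left(-151\right) \left(67 + 59 \left(-151\right)\right)} = \frac{1}{9725} \left(- \frac{1}{35482}\right) - \frac{19626}{59 \left(-151\right) \left(67 - 8909\right)} = \frac{1}{9725} \left(- \frac{1}{35482}\right) - \frac{19626}{59 \left(-151\right) \left(-8842\right)} = - \frac{1}{345062450} - \frac{19626}{78773378} = - \frac{1}{345062450} - \frac{9813}{39386689} = - \frac{3386137208539}{13590867403728050}$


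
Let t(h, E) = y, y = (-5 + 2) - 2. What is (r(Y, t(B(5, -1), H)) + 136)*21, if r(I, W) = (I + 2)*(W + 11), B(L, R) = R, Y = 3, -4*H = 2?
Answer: 3486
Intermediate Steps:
H = -½ (H = -¼*2 = -½ ≈ -0.50000)
y = -5 (y = -3 - 2 = -5)
t(h, E) = -5
r(I, W) = (2 + I)*(11 + W)
(r(Y, t(B(5, -1), H)) + 136)*21 = ((22 + 2*(-5) + 11*3 + 3*(-5)) + 136)*21 = ((22 - 10 + 33 - 15) + 136)*21 = (30 + 136)*21 = 166*21 = 3486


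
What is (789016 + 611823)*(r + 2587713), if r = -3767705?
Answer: -1652978813288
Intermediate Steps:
(789016 + 611823)*(r + 2587713) = (789016 + 611823)*(-3767705 + 2587713) = 1400839*(-1179992) = -1652978813288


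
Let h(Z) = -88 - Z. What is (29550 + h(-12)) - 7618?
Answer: 21856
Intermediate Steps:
(29550 + h(-12)) - 7618 = (29550 + (-88 - 1*(-12))) - 7618 = (29550 + (-88 + 12)) - 7618 = (29550 - 76) - 7618 = 29474 - 7618 = 21856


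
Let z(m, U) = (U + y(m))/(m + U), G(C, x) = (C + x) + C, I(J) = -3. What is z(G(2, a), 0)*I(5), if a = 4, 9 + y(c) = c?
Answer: 3/8 ≈ 0.37500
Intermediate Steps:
y(c) = -9 + c
G(C, x) = x + 2*C
z(m, U) = (-9 + U + m)/(U + m) (z(m, U) = (U + (-9 + m))/(m + U) = (-9 + U + m)/(U + m))
z(G(2, a), 0)*I(5) = ((-9 + 0 + (4 + 2*2))/(0 + (4 + 2*2)))*(-3) = ((-9 + 0 + (4 + 4))/(0 + (4 + 4)))*(-3) = ((-9 + 0 + 8)/(0 + 8))*(-3) = (-1/8)*(-3) = ((⅛)*(-1))*(-3) = -⅛*(-3) = 3/8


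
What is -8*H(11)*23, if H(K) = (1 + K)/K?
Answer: -2208/11 ≈ -200.73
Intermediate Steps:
H(K) = (1 + K)/K
-8*H(11)*23 = -8*(1 + 11)/11*23 = -8*12/11*23 = -96/11*23 = -2208/11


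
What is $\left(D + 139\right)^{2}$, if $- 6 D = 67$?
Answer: $\frac{588289}{36} \approx 16341.0$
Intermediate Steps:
$D = - \frac{67}{6}$ ($D = \left(- \frac{1}{6}\right) 67 = - \frac{67}{6} \approx -11.167$)
$\left(D + 139\right)^{2} = \left(- \frac{67}{6} + 139\right)^{2} = \left(\frac{767}{6}\right)^{2} = \frac{588289}{36}$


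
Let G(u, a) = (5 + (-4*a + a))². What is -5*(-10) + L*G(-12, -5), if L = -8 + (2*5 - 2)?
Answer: 50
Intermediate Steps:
G(u, a) = (5 - 3*a)²
L = 0 (L = -8 + (10 - 2) = -8 + 8 = 0)
-5*(-10) + L*G(-12, -5) = -5*(-10) + 0*(-5 + 3*(-5))² = 50 + 0*(-5 - 15)² = 50 + 0*(-20)² = 50 + 0*400 = 50 + 0 = 50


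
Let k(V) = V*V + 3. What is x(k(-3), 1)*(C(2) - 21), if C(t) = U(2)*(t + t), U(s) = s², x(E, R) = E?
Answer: -60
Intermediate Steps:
k(V) = 3 + V² (k(V) = V² + 3 = 3 + V²)
C(t) = 8*t (C(t) = 2²*(t + t) = 4*(2*t) = 8*t)
x(k(-3), 1)*(C(2) - 21) = (3 + (-3)²)*(8*2 - 21) = (3 + 9)*(16 - 21) = 12*(-5) = -60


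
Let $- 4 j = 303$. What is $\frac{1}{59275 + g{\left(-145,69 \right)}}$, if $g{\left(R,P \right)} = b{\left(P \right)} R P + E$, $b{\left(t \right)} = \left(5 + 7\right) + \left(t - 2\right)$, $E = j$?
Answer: $- \frac{4}{2924783} \approx -1.3676 \cdot 10^{-6}$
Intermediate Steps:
$j = - \frac{303}{4}$ ($j = \left(- \frac{1}{4}\right) 303 = - \frac{303}{4} \approx -75.75$)
$E = - \frac{303}{4} \approx -75.75$
$b{\left(t \right)} = 10 + t$ ($b{\left(t \right)} = 12 + \left(-2 + t\right) = 10 + t$)
$g{\left(R,P \right)} = - \frac{303}{4} + P R \left(10 + P\right)$ ($g{\left(R,P \right)} = \left(10 + P\right) R P - \frac{303}{4} = R \left(10 + P\right) P - \frac{303}{4} = P R \left(10 + P\right) - \frac{303}{4} = - \frac{303}{4} + P R \left(10 + P\right)$)
$\frac{1}{59275 + g{\left(-145,69 \right)}} = \frac{1}{59275 + \left(- \frac{303}{4} + 69 \left(-145\right) \left(10 + 69\right)\right)} = \frac{1}{59275 + \left(- \frac{303}{4} + 69 \left(-145\right) 79\right)} = \frac{1}{59275 - \frac{3161883}{4}} = \frac{1}{- \frac{2924783}{4}} = - \frac{4}{2924783}$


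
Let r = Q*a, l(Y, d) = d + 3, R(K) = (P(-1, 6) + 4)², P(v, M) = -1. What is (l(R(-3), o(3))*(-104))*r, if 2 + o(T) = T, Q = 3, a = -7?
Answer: 8736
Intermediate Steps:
R(K) = 9 (R(K) = (-1 + 4)² = 3² = 9)
o(T) = -2 + T
l(Y, d) = 3 + d
r = -21 (r = 3*(-7) = -21)
(l(R(-3), o(3))*(-104))*r = ((3 + (-2 + 3))*(-104))*(-21) = ((3 + 1)*(-104))*(-21) = (4*(-104))*(-21) = -416*(-21) = 8736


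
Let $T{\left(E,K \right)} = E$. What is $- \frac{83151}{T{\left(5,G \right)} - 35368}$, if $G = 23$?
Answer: $\frac{83151}{35363} \approx 2.3514$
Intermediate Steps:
$- \frac{83151}{T{\left(5,G \right)} - 35368} = - \frac{83151}{5 - 35368} = - \frac{83151}{-35363} = \left(-83151\right) \left(- \frac{1}{35363}\right) = \frac{83151}{35363}$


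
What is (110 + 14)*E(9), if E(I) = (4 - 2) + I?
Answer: 1364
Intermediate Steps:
E(I) = 2 + I
(110 + 14)*E(9) = (110 + 14)*(2 + 9) = 124*11 = 1364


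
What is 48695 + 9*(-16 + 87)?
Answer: 49334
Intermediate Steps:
48695 + 9*(-16 + 87) = 48695 + 9*71 = 48695 + 639 = 49334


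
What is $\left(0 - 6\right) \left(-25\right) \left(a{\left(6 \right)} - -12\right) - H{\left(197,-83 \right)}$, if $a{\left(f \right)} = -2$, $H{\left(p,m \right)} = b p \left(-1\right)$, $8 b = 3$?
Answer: $\frac{12591}{8} \approx 1573.9$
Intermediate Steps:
$b = \frac{3}{8}$ ($b = \frac{1}{8} \cdot 3 = \frac{3}{8} \approx 0.375$)
$H{\left(p,m \right)} = - \frac{3 p}{8}$ ($H{\left(p,m \right)} = \frac{3 p}{8} \left(-1\right) = - \frac{3 p}{8}$)
$\left(0 - 6\right) \left(-25\right) \left(a{\left(6 \right)} - -12\right) - H{\left(197,-83 \right)} = \left(0 - 6\right) \left(-25\right) \left(-2 - -12\right) - \left(- \frac{3}{8}\right) 197 = \left(0 - 6\right) \left(-25\right) \left(-2 + 12\right) - - \frac{591}{8} = \left(-6\right) \left(-25\right) 10 + \frac{591}{8} = 150 \cdot 10 + \frac{591}{8} = 1500 + \frac{591}{8} = \frac{12591}{8}$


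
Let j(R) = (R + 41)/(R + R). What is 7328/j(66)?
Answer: 967296/107 ≈ 9040.2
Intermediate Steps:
j(R) = (41 + R)/(2*R) (j(R) = (41 + R)/((2*R)) = (41 + R)*(1/(2*R)) = (41 + R)/(2*R))
7328/j(66) = 7328/(((1/2)*(41 + 66)/66)) = 7328/(((1/2)*(1/66)*107)) = 7328/(107/132) = 7328*(132/107) = 967296/107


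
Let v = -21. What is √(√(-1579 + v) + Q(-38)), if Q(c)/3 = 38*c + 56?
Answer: 2*√(-1041 + 10*I) ≈ 0.30993 + 64.53*I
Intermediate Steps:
Q(c) = 168 + 114*c (Q(c) = 3*(38*c + 56) = 3*(56 + 38*c) = 168 + 114*c)
√(√(-1579 + v) + Q(-38)) = √(√(-1579 - 21) + (168 + 114*(-38))) = √(√(-1600) + (168 - 4332)) = √(40*I - 4164) = √(-4164 + 40*I)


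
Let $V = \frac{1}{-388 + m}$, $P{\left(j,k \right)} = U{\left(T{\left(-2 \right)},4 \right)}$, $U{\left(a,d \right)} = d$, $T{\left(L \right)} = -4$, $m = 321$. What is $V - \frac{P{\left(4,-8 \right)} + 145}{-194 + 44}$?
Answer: $\frac{9833}{10050} \approx 0.97841$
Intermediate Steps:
$P{\left(j,k \right)} = 4$
$V = - \frac{1}{67}$ ($V = \frac{1}{-388 + 321} = \frac{1}{-67} = - \frac{1}{67} \approx -0.014925$)
$V - \frac{P{\left(4,-8 \right)} + 145}{-194 + 44} = - \frac{1}{67} - \frac{4 + 145}{-194 + 44} = - \frac{1}{67} - \frac{149}{-150} = - \frac{1}{67} - 149 \left(- \frac{1}{150}\right) = - \frac{1}{67} - - \frac{149}{150} = - \frac{1}{67} + \frac{149}{150} = \frac{9833}{10050}$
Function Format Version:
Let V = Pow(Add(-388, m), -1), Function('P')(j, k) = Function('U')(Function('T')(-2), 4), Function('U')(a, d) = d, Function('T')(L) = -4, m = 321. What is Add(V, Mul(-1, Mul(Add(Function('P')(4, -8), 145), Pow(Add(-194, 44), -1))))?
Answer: Rational(9833, 10050) ≈ 0.97841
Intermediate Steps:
Function('P')(j, k) = 4
V = Rational(-1, 67) (V = Pow(Add(-388, 321), -1) = Pow(-67, -1) = Rational(-1, 67) ≈ -0.014925)
Add(V, Mul(-1, Mul(Add(Function('P')(4, -8), 145), Pow(Add(-194, 44), -1)))) = Add(Rational(-1, 67), Mul(-1, Mul(Add(4, 145), Pow(Add(-194, 44), -1)))) = Add(Rational(-1, 67), Mul(-1, Mul(149, Pow(-150, -1)))) = Add(Rational(-1, 67), Mul(-1, Mul(149, Rational(-1, 150)))) = Add(Rational(-1, 67), Mul(-1, Rational(-149, 150))) = Add(Rational(-1, 67), Rational(149, 150)) = Rational(9833, 10050)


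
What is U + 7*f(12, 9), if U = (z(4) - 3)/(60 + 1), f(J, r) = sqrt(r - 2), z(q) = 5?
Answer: 2/61 + 7*sqrt(7) ≈ 18.553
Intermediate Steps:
f(J, r) = sqrt(-2 + r)
U = 2/61 (U = (5 - 3)/(60 + 1) = 2/61 ≈ 0.032787)
U + 7*f(12, 9) = 2/61 + 7*sqrt(-2 + 9) = 2/61 + 7*sqrt(7)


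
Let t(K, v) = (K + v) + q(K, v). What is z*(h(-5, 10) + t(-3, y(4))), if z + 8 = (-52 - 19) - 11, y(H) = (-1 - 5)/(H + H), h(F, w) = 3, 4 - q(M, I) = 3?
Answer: -45/2 ≈ -22.500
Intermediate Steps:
q(M, I) = 1 (q(M, I) = 4 - 1*3 = 4 - 3 = 1)
y(H) = -3/H (y(H) = -6*1/(2*H) = -3/H)
t(K, v) = 1 + K + v (t(K, v) = (K + v) + 1 = 1 + K + v)
z = -90 (z = -8 + ((-52 - 19) - 11) = -8 + (-71 - 11) = -8 - 82 = -90)
z*(h(-5, 10) + t(-3, y(4))) = -90*(3 + (1 - 3 - 3/4)) = -90*(3 - 11/4) = -90*1/4 = -45/2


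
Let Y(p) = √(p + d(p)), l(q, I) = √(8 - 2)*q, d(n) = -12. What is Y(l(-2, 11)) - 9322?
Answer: -9322 + I*√(12 + 2*√6) ≈ -9322.0 + 4.1108*I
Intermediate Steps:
l(q, I) = q*√6 (l(q, I) = √6*q = q*√6)
Y(p) = √(-12 + p) (Y(p) = √(p - 12) = √(-12 + p))
Y(l(-2, 11)) - 9322 = √(-12 - 2*√6) - 9322 = -9322 + √(-12 - 2*√6)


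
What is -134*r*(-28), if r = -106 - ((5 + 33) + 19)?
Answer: -611576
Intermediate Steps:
r = -163 (r = -106 - (38 + 19) = -106 - 1*57 = -106 - 57 = -163)
-134*r*(-28) = -134*(-163)*(-28) = 21842*(-28) = -611576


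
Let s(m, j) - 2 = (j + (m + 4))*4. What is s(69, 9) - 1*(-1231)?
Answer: 1561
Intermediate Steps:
s(m, j) = 18 + 4*j + 4*m (s(m, j) = 2 + (j + (m + 4))*4 = 2 + (j + (4 + m))*4 = 2 + (4 + j + m)*4 = 2 + (16 + 4*j + 4*m) = 18 + 4*j + 4*m)
s(69, 9) - 1*(-1231) = (18 + 4*9 + 4*69) - 1*(-1231) = (18 + 36 + 276) + 1231 = 330 + 1231 = 1561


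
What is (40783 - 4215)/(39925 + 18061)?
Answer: 18284/28993 ≈ 0.63064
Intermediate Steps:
(40783 - 4215)/(39925 + 18061) = 36568/57986 = 36568*(1/57986) = 18284/28993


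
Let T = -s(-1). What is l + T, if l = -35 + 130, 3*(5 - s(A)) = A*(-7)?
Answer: 277/3 ≈ 92.333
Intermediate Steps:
s(A) = 5 + 7*A/3 (s(A) = 5 - A*(-7)/3 = 5 - (-7)*A/3 = 5 + 7*A/3)
T = -8/3 (T = -(5 + (7/3)*(-1)) = -(5 - 7/3) = -1*8/3 = -8/3 ≈ -2.6667)
l = 95
l + T = 95 - 8/3 = 277/3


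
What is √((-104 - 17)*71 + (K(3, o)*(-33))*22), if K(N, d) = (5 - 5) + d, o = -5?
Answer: 11*I*√41 ≈ 70.434*I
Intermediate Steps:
K(N, d) = d (K(N, d) = 0 + d = d)
√((-104 - 17)*71 + (K(3, o)*(-33))*22) = √((-104 - 17)*71 - 5*(-33)*22) = √(-121*71 + 165*22) = √(-8591 + 3630) = √(-4961) = 11*I*√41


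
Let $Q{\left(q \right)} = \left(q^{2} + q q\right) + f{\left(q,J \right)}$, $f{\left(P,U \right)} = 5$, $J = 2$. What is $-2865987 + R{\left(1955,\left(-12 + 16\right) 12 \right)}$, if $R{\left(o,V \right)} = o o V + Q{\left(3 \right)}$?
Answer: $180591236$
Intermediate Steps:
$Q{\left(q \right)} = 5 + 2 q^{2}$ ($Q{\left(q \right)} = \left(q^{2} + q q\right) + 5 = \left(q^{2} + q^{2}\right) + 5 = 2 q^{2} + 5 = 5 + 2 q^{2}$)
$R{\left(o,V \right)} = 23 + V o^{2}$ ($R{\left(o,V \right)} = o o V + \left(5 + 2 \cdot 3^{2}\right) = o^{2} V + \left(5 + 2 \cdot 9\right) = V o^{2} + \left(5 + 18\right) = V o^{2} + 23 = 23 + V o^{2}$)
$-2865987 + R{\left(1955,\left(-12 + 16\right) 12 \right)} = -2865987 + \left(23 + \left(-12 + 16\right) 12 \cdot 1955^{2}\right) = -2865987 + \left(23 + 4 \cdot 12 \cdot 3822025\right) = -2865987 + \left(23 + 48 \cdot 3822025\right) = -2865987 + \left(23 + 183457200\right) = -2865987 + 183457223 = 180591236$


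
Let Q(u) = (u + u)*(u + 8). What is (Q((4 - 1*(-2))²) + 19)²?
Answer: 10156969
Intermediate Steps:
Q(u) = 2*u*(8 + u) (Q(u) = (2*u)*(8 + u) = 2*u*(8 + u))
(Q((4 - 1*(-2))²) + 19)² = (2*(4 - 1*(-2))²*(8 + (4 - 1*(-2))²) + 19)² = (2*(4 + 2)²*(8 + (4 + 2)²) + 19)² = (2*6²*(8 + 6²) + 19)² = (2*36*(8 + 36) + 19)² = (2*36*44 + 19)² = (3168 + 19)² = 3187² = 10156969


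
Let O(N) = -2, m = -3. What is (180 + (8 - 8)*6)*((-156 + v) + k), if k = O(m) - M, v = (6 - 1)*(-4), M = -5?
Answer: -31140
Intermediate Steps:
v = -20 (v = 5*(-4) = -20)
k = 3 (k = -2 - 1*(-5) = -2 + 5 = 3)
(180 + (8 - 8)*6)*((-156 + v) + k) = (180 + (8 - 8)*6)*((-156 - 20) + 3) = (180 + 0*6)*(-176 + 3) = (180 + 0)*(-173) = 180*(-173) = -31140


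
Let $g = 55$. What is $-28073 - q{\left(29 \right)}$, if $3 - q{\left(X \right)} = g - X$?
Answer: $-28050$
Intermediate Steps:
$q{\left(X \right)} = -52 + X$ ($q{\left(X \right)} = 3 - \left(55 - X\right) = 3 + \left(-55 + X\right) = -52 + X$)
$-28073 - q{\left(29 \right)} = -28073 - \left(-52 + 29\right) = -28073 - -23 = -28073 + 23 = -28050$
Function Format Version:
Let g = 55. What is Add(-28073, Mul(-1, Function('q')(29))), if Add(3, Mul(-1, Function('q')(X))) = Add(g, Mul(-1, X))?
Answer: -28050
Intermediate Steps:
Function('q')(X) = Add(-52, X) (Function('q')(X) = Add(3, Mul(-1, Add(55, Mul(-1, X)))) = Add(3, Add(-55, X)) = Add(-52, X))
Add(-28073, Mul(-1, Function('q')(29))) = Add(-28073, Mul(-1, Add(-52, 29))) = Add(-28073, Mul(-1, -23)) = Add(-28073, 23) = -28050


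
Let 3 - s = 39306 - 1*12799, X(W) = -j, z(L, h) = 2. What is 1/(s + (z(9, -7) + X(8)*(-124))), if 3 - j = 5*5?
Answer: -1/29230 ≈ -3.4211e-5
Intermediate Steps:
j = -22 (j = 3 - 5*5 = 3 - 1*25 = 3 - 25 = -22)
X(W) = 22 (X(W) = -1*(-22) = 22)
s = -26504 (s = 3 - (39306 - 1*12799) = 3 - (39306 - 12799) = 3 - 1*26507 = 3 - 26507 = -26504)
1/(s + (z(9, -7) + X(8)*(-124))) = 1/(-26504 + (2 + 22*(-124))) = 1/(-26504 + (2 - 2728)) = 1/(-26504 - 2726) = 1/(-29230) = -1/29230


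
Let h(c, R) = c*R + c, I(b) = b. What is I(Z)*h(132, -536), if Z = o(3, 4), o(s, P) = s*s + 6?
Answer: -1059300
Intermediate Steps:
o(s, P) = 6 + s² (o(s, P) = s² + 6 = 6 + s²)
Z = 15 (Z = 6 + 3² = 6 + 9 = 15)
h(c, R) = c + R*c (h(c, R) = R*c + c = c + R*c)
I(Z)*h(132, -536) = 15*(132*(1 - 536)) = 15*(132*(-535)) = 15*(-70620) = -1059300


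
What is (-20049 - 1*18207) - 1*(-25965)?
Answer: -12291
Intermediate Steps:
(-20049 - 1*18207) - 1*(-25965) = (-20049 - 18207) + 25965 = -38256 + 25965 = -12291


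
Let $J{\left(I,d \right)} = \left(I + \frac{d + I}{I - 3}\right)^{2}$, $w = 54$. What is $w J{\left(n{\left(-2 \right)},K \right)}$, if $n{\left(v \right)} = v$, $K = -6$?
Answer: $\frac{216}{25} \approx 8.64$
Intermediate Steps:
$J{\left(I,d \right)} = \left(I + \frac{I + d}{-3 + I}\right)^{2}$
$w J{\left(n{\left(-2 \right)},K \right)} = 54 \frac{\left(-6 + \left(-2\right)^{2} - -4\right)^{2}}{\left(-3 - 2\right)^{2}} = 54 \frac{\left(-6 + 4 + 4\right)^{2}}{25} = 54 \frac{2^{2}}{25} = 54 \cdot \frac{1}{25} \cdot 4 = 54 \cdot \frac{4}{25} = \frac{216}{25}$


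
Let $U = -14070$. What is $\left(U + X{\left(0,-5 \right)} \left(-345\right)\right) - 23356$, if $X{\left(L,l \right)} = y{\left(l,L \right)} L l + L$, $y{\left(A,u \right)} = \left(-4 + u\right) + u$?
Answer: $-37426$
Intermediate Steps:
$y{\left(A,u \right)} = -4 + 2 u$
$X{\left(L,l \right)} = L + L l \left(-4 + 2 L\right)$ ($X{\left(L,l \right)} = \left(-4 + 2 L\right) L l + L = L \left(-4 + 2 L\right) l + L = L l \left(-4 + 2 L\right) + L = L + L l \left(-4 + 2 L\right)$)
$\left(U + X{\left(0,-5 \right)} \left(-345\right)\right) - 23356 = \left(-14070 + 0 \left(1 + 2 \left(-5\right) \left(-2 + 0\right)\right) \left(-345\right)\right) - 23356 = \left(-14070 + 0 \left(1 + 2 \left(-5\right) \left(-2\right)\right) \left(-345\right)\right) - 23356 = \left(-14070 + 0 \left(1 + 20\right) \left(-345\right)\right) - 23356 = \left(-14070 + 0 \cdot 21 \left(-345\right)\right) - 23356 = \left(-14070 + 0 \left(-345\right)\right) - 23356 = \left(-14070 + 0\right) - 23356 = -14070 - 23356 = -37426$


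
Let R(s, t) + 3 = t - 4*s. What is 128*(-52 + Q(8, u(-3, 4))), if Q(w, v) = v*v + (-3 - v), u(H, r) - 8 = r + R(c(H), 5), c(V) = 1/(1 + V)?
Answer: 23680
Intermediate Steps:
R(s, t) = -3 + t - 4*s (R(s, t) = -3 + (t - 4*s) = -3 + t - 4*s)
u(H, r) = 10 + r - 4/(1 + H) (u(H, r) = 8 + (r + (-3 + 5 - 4/(1 + H))) = 8 + (r + (2 - 4/(1 + H))) = 8 + (2 + r - 4/(1 + H)) = 10 + r - 4/(1 + H))
Q(w, v) = -3 + v² - v (Q(w, v) = v² + (-3 - v) = -3 + v² - v)
128*(-52 + Q(8, u(-3, 4))) = 128*(-52 + (-3 + ((-4 + (1 - 3)*(10 + 4))/(1 - 3))² - (-4 + (1 - 3)*(10 + 4))/(1 - 3))) = 128*(-52 + (-3 + ((-4 - 2*14)/(-2))² - (-4 - 2*14)/(-2))) = 128*(-52 + (-3 + (-(-4 - 28)/2)² - (-1)*(-4 - 28)/2)) = 128*(-52 + (-3 + (-½*(-32))² - (-1)*(-32)/2)) = 128*(-52 + (-3 + 16² - 1*16)) = 128*(-52 + (-3 + 256 - 16)) = 128*(-52 + 237) = 128*185 = 23680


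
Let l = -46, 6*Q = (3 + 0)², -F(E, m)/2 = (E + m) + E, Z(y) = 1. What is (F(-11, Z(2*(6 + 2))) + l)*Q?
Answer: -6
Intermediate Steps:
F(E, m) = -4*E - 2*m (F(E, m) = -2*((E + m) + E) = -2*(m + 2*E) = -4*E - 2*m)
Q = 3/2 (Q = (3 + 0)²/6 = (⅙)*3² = (⅙)*9 = 3/2 ≈ 1.5000)
(F(-11, Z(2*(6 + 2))) + l)*Q = ((-4*(-11) - 2*1) - 46)*(3/2) = ((44 - 2) - 46)*(3/2) = (42 - 46)*(3/2) = -4*3/2 = -6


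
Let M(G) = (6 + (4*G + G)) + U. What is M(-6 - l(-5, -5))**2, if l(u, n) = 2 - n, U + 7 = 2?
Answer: 4096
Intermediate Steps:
U = -5 (U = -7 + 2 = -5)
M(G) = 1 + 5*G (M(G) = (6 + (4*G + G)) - 5 = (6 + 5*G) - 5 = 1 + 5*G)
M(-6 - l(-5, -5))**2 = (1 + 5*(-6 - (2 - 1*(-5))))**2 = (1 + 5*(-6 - (2 + 5)))**2 = (1 + 5*(-6 - 1*7))**2 = (1 + 5*(-6 - 7))**2 = (1 + 5*(-13))**2 = (1 - 65)**2 = (-64)**2 = 4096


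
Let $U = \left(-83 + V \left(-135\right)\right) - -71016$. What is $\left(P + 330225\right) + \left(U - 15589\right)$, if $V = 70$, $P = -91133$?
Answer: $284986$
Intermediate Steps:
$U = 61483$ ($U = \left(-83 + 70 \left(-135\right)\right) - -71016 = \left(-83 - 9450\right) + 71016 = -9533 + 71016 = 61483$)
$\left(P + 330225\right) + \left(U - 15589\right) = \left(-91133 + 330225\right) + \left(61483 - 15589\right) = 239092 + 45894 = 284986$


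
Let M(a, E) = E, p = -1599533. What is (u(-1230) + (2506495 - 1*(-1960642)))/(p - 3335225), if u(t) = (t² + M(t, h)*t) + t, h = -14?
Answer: -5996027/4934758 ≈ -1.2151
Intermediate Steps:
u(t) = t² - 13*t (u(t) = (t² - 14*t) + t = t² - 13*t)
(u(-1230) + (2506495 - 1*(-1960642)))/(p - 3335225) = (-1230*(-13 - 1230) + (2506495 - 1*(-1960642)))/(-1599533 - 3335225) = (-1230*(-1243) + (2506495 + 1960642))/(-4934758) = (1528890 + 4467137)*(-1/4934758) = 5996027*(-1/4934758) = -5996027/4934758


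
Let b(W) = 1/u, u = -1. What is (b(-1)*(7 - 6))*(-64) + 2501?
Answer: 2565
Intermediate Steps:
b(W) = -1 (b(W) = 1/(-1) = -1)
(b(-1)*(7 - 6))*(-64) + 2501 = -(7 - 6)*(-64) + 2501 = -1*1*(-64) + 2501 = -1*(-64) + 2501 = 64 + 2501 = 2565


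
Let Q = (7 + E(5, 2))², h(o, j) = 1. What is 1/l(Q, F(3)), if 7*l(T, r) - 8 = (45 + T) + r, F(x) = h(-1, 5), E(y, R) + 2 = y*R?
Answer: 7/279 ≈ 0.025090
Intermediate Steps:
E(y, R) = -2 + R*y (E(y, R) = -2 + y*R = -2 + R*y)
Q = 225 (Q = (7 + (-2 + 2*5))² = (7 + (-2 + 10))² = (7 + 8)² = 15² = 225)
F(x) = 1
l(T, r) = 53/7 + T/7 + r/7 (l(T, r) = 8/7 + ((45 + T) + r)/7 = 8/7 + (45 + T + r)/7 = 8/7 + (45/7 + T/7 + r/7) = 53/7 + T/7 + r/7)
1/l(Q, F(3)) = 1/(53/7 + (⅐)*225 + (⅐)*1) = 1/(53/7 + 225/7 + ⅐) = 1/(279/7) = 7/279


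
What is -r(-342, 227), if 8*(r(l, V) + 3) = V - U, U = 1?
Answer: -101/4 ≈ -25.250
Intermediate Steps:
r(l, V) = -25/8 + V/8 (r(l, V) = -3 + (V - 1*1)/8 = -3 + (V - 1)/8 = -3 + (-1 + V)/8 = -3 + (-⅛ + V/8) = -25/8 + V/8)
-r(-342, 227) = -(-25/8 + (⅛)*227) = -(-25/8 + 227/8) = -1*101/4 = -101/4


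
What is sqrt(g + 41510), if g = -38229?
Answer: sqrt(3281) ≈ 57.280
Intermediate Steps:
sqrt(g + 41510) = sqrt(-38229 + 41510) = sqrt(3281)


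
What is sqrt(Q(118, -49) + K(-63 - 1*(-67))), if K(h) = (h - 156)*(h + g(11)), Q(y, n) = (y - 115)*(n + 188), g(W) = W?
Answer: 9*I*sqrt(23) ≈ 43.162*I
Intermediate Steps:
Q(y, n) = (-115 + y)*(188 + n)
K(h) = (-156 + h)*(11 + h) (K(h) = (h - 156)*(h + 11) = (-156 + h)*(11 + h))
sqrt(Q(118, -49) + K(-63 - 1*(-67))) = sqrt((-21620 - 115*(-49) + 188*118 - 49*118) + (-1716 + (-63 - 1*(-67))**2 - 145*(-63 - 1*(-67)))) = sqrt((-21620 + 5635 + 22184 - 5782) + (-1716 + (-63 + 67)**2 - 145*(-63 + 67))) = sqrt(417 + (-1716 + 4**2 - 145*4)) = sqrt(417 + (-1716 + 16 - 580)) = sqrt(417 - 2280) = sqrt(-1863) = 9*I*sqrt(23)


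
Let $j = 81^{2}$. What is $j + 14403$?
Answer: $20964$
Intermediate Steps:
$j = 6561$
$j + 14403 = 6561 + 14403 = 20964$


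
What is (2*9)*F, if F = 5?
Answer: 90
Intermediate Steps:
(2*9)*F = (2*9)*5 = 18*5 = 90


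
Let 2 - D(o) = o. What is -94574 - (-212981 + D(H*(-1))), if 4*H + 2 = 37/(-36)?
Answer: 17050429/144 ≈ 1.1841e+5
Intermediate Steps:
H = -109/144 (H = -½ + (37/(-36))/4 = -½ + (37*(-1/36))/4 = -½ + (¼)*(-37/36) = -½ - 37/144 = -109/144 ≈ -0.75694)
D(o) = 2 - o
-94574 - (-212981 + D(H*(-1))) = -94574 - (-212981 + (2 - (-109)*(-1)/144)) = -94574 - (-212981 + (2 - 1*109/144)) = -94574 - (-212981 + (2 - 109/144)) = -94574 - (-212981 + 179/144) = -94574 - 1*(-30669085/144) = -94574 + 30669085/144 = 17050429/144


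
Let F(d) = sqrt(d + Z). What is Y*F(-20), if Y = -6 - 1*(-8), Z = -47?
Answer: 2*I*sqrt(67) ≈ 16.371*I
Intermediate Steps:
F(d) = sqrt(-47 + d) (F(d) = sqrt(d - 47) = sqrt(-47 + d))
Y = 2 (Y = -6 + 8 = 2)
Y*F(-20) = 2*sqrt(-47 - 20) = 2*sqrt(-67) = 2*(I*sqrt(67)) = 2*I*sqrt(67)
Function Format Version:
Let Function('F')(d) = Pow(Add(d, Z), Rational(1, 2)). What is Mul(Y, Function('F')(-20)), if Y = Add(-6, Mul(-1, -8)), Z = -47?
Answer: Mul(2, I, Pow(67, Rational(1, 2))) ≈ Mul(16.371, I)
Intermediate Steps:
Function('F')(d) = Pow(Add(-47, d), Rational(1, 2)) (Function('F')(d) = Pow(Add(d, -47), Rational(1, 2)) = Pow(Add(-47, d), Rational(1, 2)))
Y = 2 (Y = Add(-6, 8) = 2)
Mul(Y, Function('F')(-20)) = Mul(2, Pow(Add(-47, -20), Rational(1, 2))) = Mul(2, Pow(-67, Rational(1, 2))) = Mul(2, Mul(I, Pow(67, Rational(1, 2)))) = Mul(2, I, Pow(67, Rational(1, 2)))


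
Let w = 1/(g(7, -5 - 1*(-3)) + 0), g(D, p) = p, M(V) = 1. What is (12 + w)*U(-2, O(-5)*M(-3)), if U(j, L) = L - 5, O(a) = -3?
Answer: -92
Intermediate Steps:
U(j, L) = -5 + L
w = -1/2 (w = 1/((-5 - 1*(-3)) + 0) = 1/((-5 + 3) + 0) = 1/(-2 + 0) = 1/(-2) = -1/2 ≈ -0.50000)
(12 + w)*U(-2, O(-5)*M(-3)) = (12 - 1/2)*(-5 - 3*1) = 23*(-5 - 3)/2 = (23/2)*(-8) = -92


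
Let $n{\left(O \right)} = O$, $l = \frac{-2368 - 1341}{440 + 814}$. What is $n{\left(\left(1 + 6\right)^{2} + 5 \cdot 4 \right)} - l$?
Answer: $\frac{90235}{1254} \approx 71.958$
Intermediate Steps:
$l = - \frac{3709}{1254} \approx -2.9577$
$n{\left(\left(1 + 6\right)^{2} + 5 \cdot 4 \right)} - l = \left(\left(1 + 6\right)^{2} + 5 \cdot 4\right) - - \frac{3709}{1254} = \left(7^{2} + 20\right) + \frac{3709}{1254} = \left(49 + 20\right) + \frac{3709}{1254} = 69 + \frac{3709}{1254} = \frac{90235}{1254}$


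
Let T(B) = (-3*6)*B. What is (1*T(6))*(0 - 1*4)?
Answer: 432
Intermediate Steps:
T(B) = -18*B
(1*T(6))*(0 - 1*4) = (1*(-18*6))*(0 - 1*4) = (1*(-108))*(0 - 4) = -108*(-4) = 432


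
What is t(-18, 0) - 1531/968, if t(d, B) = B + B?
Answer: -1531/968 ≈ -1.5816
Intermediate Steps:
t(d, B) = 2*B
t(-18, 0) - 1531/968 = 2*0 - 1531/968 = 0 + (1/968)*(-1531) = 0 - 1531/968 = -1531/968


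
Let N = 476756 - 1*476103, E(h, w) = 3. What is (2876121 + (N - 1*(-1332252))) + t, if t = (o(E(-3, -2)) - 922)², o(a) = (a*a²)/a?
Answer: 5042595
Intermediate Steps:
o(a) = a² (o(a) = a³/a = a²)
N = 653 (N = 476756 - 476103 = 653)
t = 833569 (t = (3² - 922)² = (9 - 922)² = (-913)² = 833569)
(2876121 + (N - 1*(-1332252))) + t = (2876121 + (653 - 1*(-1332252))) + 833569 = (2876121 + (653 + 1332252)) + 833569 = (2876121 + 1332905) + 833569 = 4209026 + 833569 = 5042595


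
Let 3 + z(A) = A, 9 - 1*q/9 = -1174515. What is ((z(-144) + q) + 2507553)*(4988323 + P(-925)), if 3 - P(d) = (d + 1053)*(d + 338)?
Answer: 66220573778364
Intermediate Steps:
q = 10570716 (q = 81 - 9*(-1174515) = 81 + 10570635 = 10570716)
z(A) = -3 + A
P(d) = 3 - (338 + d)*(1053 + d) (P(d) = 3 - (d + 1053)*(d + 338) = 3 - (1053 + d)*(338 + d) = 3 - (338 + d)*(1053 + d))
((z(-144) + q) + 2507553)*(4988323 + P(-925)) = (((-3 - 144) + 10570716) + 2507553)*(4988323 + (-355911 - 1*(-925)² - 1391*(-925))) = ((-147 + 10570716) + 2507553)*(4988323 + (-355911 - 1*855625 + 1286675)) = (10570569 + 2507553)*(4988323 + (-355911 - 855625 + 1286675)) = 13078122*(4988323 + 75139) = 13078122*5063462 = 66220573778364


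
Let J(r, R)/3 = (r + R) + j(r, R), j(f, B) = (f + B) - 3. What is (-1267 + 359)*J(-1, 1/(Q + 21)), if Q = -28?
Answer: 100788/7 ≈ 14398.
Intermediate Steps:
j(f, B) = -3 + B + f (j(f, B) = (B + f) - 3 = -3 + B + f)
J(r, R) = -9 + 6*R + 6*r (J(r, R) = 3*((r + R) + (-3 + R + r)) = 3*((R + r) + (-3 + R + r)) = 3*(-3 + 2*R + 2*r) = -9 + 6*R + 6*r)
(-1267 + 359)*J(-1, 1/(Q + 21)) = (-1267 + 359)*(-9 + 6/(-28 + 21) + 6*(-1)) = -908*(-9 + 6/(-7) - 6) = -908*(-9 + 6*(-⅐) - 6) = -908*(-9 - 6/7 - 6) = -908*(-111/7) = 100788/7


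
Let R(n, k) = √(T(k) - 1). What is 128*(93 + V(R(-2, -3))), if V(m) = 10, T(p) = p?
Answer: 13184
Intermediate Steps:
R(n, k) = √(-1 + k) (R(n, k) = √(k - 1) = √(-1 + k))
128*(93 + V(R(-2, -3))) = 128*(93 + 10) = 128*103 = 13184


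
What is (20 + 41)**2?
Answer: 3721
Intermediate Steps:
(20 + 41)**2 = 61**2 = 3721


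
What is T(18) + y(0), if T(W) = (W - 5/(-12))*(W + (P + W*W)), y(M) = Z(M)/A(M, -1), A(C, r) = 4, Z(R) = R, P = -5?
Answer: 74477/12 ≈ 6206.4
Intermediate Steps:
y(M) = M/4
T(W) = (5/12 + W)*(-5 + W + W²) (T(W) = (W - 5/(-12))*(W + (-5 + W*W)) = (W - 5*(-1/12))*(W + (-5 + W²)) = (W + 5/12)*(-5 + W + W²) = (5/12 + W)*(-5 + W + W²))
T(18) + y(0) = (-25/12 + 18³ - 55/12*18 + (17/12)*18²) + (¼)*0 = (-25/12 + 5832 - 165/2 + (17/12)*324) + 0 = (-25/12 + 5832 - 165/2 + 459) + 0 = 74477/12 + 0 = 74477/12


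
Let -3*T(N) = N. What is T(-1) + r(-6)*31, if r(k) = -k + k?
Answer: ⅓ ≈ 0.33333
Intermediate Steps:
T(N) = -N/3
r(k) = 0
T(-1) + r(-6)*31 = -⅓*(-1) + 0*31 = ⅓ + 0 = ⅓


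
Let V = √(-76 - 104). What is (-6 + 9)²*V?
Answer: 54*I*√5 ≈ 120.75*I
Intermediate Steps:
V = 6*I*√5 (V = √(-180) = 6*I*√5 ≈ 13.416*I)
(-6 + 9)²*V = (-6 + 9)²*(6*I*√5) = 3²*(6*I*√5) = 9*(6*I*√5) = 54*I*√5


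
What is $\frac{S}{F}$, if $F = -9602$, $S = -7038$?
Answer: $\frac{3519}{4801} \approx 0.73297$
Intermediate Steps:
$\frac{S}{F} = - \frac{7038}{-9602} = \left(-7038\right) \left(- \frac{1}{9602}\right) = \frac{3519}{4801}$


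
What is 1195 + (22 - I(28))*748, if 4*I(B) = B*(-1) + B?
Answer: 17651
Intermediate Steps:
I(B) = 0 (I(B) = (B*(-1) + B)/4 = (-B + B)/4 = (1/4)*0 = 0)
1195 + (22 - I(28))*748 = 1195 + (22 - 1*0)*748 = 1195 + (22 + 0)*748 = 1195 + 22*748 = 1195 + 16456 = 17651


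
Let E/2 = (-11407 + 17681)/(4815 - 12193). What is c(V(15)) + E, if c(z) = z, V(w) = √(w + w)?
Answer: -6274/3689 + √30 ≈ 3.7765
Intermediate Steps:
V(w) = √2*√w (V(w) = √(2*w) = √2*√w)
E = -6274/3689 (E = 2*((-11407 + 17681)/(4815 - 12193)) = 2*(6274/(-7378)) = 2*(6274*(-1/7378)) = 2*(-3137/3689) = -6274/3689 ≈ -1.7007)
c(V(15)) + E = √2*√15 - 6274/3689 = √30 - 6274/3689 = -6274/3689 + √30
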